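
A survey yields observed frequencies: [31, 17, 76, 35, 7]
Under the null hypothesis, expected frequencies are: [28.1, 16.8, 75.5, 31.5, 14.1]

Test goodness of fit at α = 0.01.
Chi-square goodness of fit test:
H₀: observed counts match expected distribution
H₁: observed counts differ from expected distribution
df = k - 1 = 4
χ² = Σ(O - E)²/E
   = (31 - 28.1)²/28.1 + (17 - 16.8)²/16.8 + (76 - 75.5)²/75.5 + (35 - 31.5)²/31.5 + (7 - 14.1)²/14.1
   = 0.299 + 0.002 + 0.003 + 0.389 + 3.575
   = 4.27
p-value = 0.3708

Since p-value > α = 0.01, we fail to reject H₀.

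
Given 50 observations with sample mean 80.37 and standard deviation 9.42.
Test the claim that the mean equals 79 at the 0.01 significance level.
One-sample t-test:
H₀: μ = 79
H₁: μ ≠ 79
df = n - 1 = 49
t = (x̄ - μ₀) / (s/√n) = (80.37 - 79) / (9.42/√50) = 1.028
p-value = 0.3088

Since p-value > α = 0.01, we fail to reject H₀.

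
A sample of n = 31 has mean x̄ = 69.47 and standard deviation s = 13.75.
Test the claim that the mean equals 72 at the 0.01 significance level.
One-sample t-test:
H₀: μ = 72
H₁: μ ≠ 72
df = n - 1 = 30
t = (x̄ - μ₀) / (s/√n) = (69.47 - 72) / (13.75/√31) = -1.024
p-value = 0.3138

Since p-value > α = 0.01, we fail to reject H₀.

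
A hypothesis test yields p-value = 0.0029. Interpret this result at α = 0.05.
Since p = 0.0029 < α = 0.05, reject H₀.
There is sufficient evidence to reject the null hypothesis; the result is statistically significant at the 0.05 level.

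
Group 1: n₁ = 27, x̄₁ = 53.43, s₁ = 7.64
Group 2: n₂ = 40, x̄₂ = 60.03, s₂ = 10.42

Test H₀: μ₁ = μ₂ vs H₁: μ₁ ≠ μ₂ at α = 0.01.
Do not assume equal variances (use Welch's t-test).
Welch's two-sample t-test:
H₀: μ₁ = μ₂
H₁: μ₁ ≠ μ₂
s₁²/n₁ = 7.64²/27 = 2.1618,  s₂²/n₂ = 10.42²/40 = 2.7144
SE = √(s₁²/n₁ + s₂²/n₂) = √(2.1618 + 2.7144) = 2.2082
df (Welch-Satterthwaite) = (s₁²/n₁ + s₂²/n₂)² / [(s₁²/n₁)²/(n₁-1) + (s₂²/n₂)²/(n₂-1)] ≈ 64.50
t = (x̄₁ - x̄₂) / SE = (53.43 - 60.03) / 2.2082 = -6.60 / 2.2082 = -2.989
p-value = 0.0040

Since p-value < α = 0.01, we reject H₀.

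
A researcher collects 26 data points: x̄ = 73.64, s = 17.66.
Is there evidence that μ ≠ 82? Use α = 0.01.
One-sample t-test:
H₀: μ = 82
H₁: μ ≠ 82
df = n - 1 = 25
t = (x̄ - μ₀) / (s/√n) = (73.64 - 82) / (17.66/√26) = -2.414
p-value = 0.0234

Since p-value > α = 0.01, we fail to reject H₀.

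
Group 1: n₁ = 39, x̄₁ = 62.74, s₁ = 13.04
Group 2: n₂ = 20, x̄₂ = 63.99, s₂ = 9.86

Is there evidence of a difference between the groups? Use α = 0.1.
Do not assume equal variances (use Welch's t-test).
Welch's two-sample t-test:
H₀: μ₁ = μ₂
H₁: μ₁ ≠ μ₂
s₁²/n₁ = 13.04²/39 = 4.3600,  s₂²/n₂ = 9.86²/20 = 4.8610
SE = √(s₁²/n₁ + s₂²/n₂) = √(4.3600 + 4.8610) = 3.0366
df (Welch-Satterthwaite) = (s₁²/n₁ + s₂²/n₂)² / [(s₁²/n₁)²/(n₁-1) + (s₂²/n₂)²/(n₂-1)] ≈ 48.76
t = (x̄₁ - x̄₂) / SE = (62.74 - 63.99) / 3.0366 = -1.25 / 3.0366 = -0.412
p-value = 0.6824

Since p-value > α = 0.1, we fail to reject H₀.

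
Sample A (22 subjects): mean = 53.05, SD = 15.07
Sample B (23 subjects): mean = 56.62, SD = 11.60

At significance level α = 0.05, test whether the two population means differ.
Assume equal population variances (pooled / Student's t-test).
Student's two-sample t-test (equal variances):
H₀: μ₁ = μ₂
H₁: μ₁ ≠ μ₂
df = n₁ + n₂ - 2 = 43
Pooled variance s_p² = [(n₁-1)s₁² + (n₂-1)s₂²] / (n₁ + n₂ - 2) = [(21)(15.07²) + (22)(11.60²)] / 43 = 179.7563
SE = √(s_p²(1/n₁ + 1/n₂)) = √(179.7563 × (1/22 + 1/23)) = 3.9983
t = (x̄₁ - x̄₂) / SE = (53.05 - 56.62) / 3.9983 = -3.57 / 3.9983 = -0.893
p-value = 0.3769

Since p-value > α = 0.05, we fail to reject H₀.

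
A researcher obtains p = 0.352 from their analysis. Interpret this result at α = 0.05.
Since p = 0.352 > α = 0.05, fail to reject H₀.
There is insufficient evidence to reject the null hypothesis; the result is not statistically significant at the 0.05 level.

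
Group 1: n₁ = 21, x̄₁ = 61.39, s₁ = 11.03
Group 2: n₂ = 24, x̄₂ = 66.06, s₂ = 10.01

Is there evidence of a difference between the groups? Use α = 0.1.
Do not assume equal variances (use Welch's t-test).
Welch's two-sample t-test:
H₀: μ₁ = μ₂
H₁: μ₁ ≠ μ₂
s₁²/n₁ = 11.03²/21 = 5.7934,  s₂²/n₂ = 10.01²/24 = 4.1750
SE = √(s₁²/n₁ + s₂²/n₂) = √(5.7934 + 4.1750) = 3.1573
df (Welch-Satterthwaite) = (s₁²/n₁ + s₂²/n₂)² / [(s₁²/n₁)²/(n₁-1) + (s₂²/n₂)²/(n₂-1)] ≈ 40.79
t = (x̄₁ - x̄₂) / SE = (61.39 - 66.06) / 3.1573 = -4.67 / 3.1573 = -1.479
p-value = 0.1468

Since p-value > α = 0.1, we fail to reject H₀.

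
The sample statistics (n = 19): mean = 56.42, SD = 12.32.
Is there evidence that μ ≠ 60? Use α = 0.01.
One-sample t-test:
H₀: μ = 60
H₁: μ ≠ 60
df = n - 1 = 18
t = (x̄ - μ₀) / (s/√n) = (56.42 - 60) / (12.32/√19) = -1.267
p-value = 0.2214

Since p-value > α = 0.01, we fail to reject H₀.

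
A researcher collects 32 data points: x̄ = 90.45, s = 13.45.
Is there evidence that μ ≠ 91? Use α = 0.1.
One-sample t-test:
H₀: μ = 91
H₁: μ ≠ 91
df = n - 1 = 31
t = (x̄ - μ₀) / (s/√n) = (90.45 - 91) / (13.45/√32) = -0.231
p-value = 0.8186

Since p-value > α = 0.1, we fail to reject H₀.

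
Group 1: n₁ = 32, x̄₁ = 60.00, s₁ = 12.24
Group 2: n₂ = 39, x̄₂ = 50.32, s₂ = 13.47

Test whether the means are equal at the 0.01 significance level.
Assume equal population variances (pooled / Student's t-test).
Student's two-sample t-test (equal variances):
H₀: μ₁ = μ₂
H₁: μ₁ ≠ μ₂
df = n₁ + n₂ - 2 = 69
Pooled variance s_p² = [(n₁-1)s₁² + (n₂-1)s₂²] / (n₁ + n₂ - 2) = [(31)(12.24²) + (38)(13.47²)] / 69 = 167.2333
SE = √(s_p²(1/n₁ + 1/n₂)) = √(167.2333 × (1/32 + 1/39)) = 3.0845
t = (x̄₁ - x̄₂) / SE = (60.00 - 50.32) / 3.0845 = 9.68 / 3.0845 = 3.138
p-value = 0.0025

Since p-value < α = 0.01, we reject H₀.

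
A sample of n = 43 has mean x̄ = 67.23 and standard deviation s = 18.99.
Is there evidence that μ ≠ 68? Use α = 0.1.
One-sample t-test:
H₀: μ = 68
H₁: μ ≠ 68
df = n - 1 = 42
t = (x̄ - μ₀) / (s/√n) = (67.23 - 68) / (18.99/√43) = -0.266
p-value = 0.7916

Since p-value > α = 0.1, we fail to reject H₀.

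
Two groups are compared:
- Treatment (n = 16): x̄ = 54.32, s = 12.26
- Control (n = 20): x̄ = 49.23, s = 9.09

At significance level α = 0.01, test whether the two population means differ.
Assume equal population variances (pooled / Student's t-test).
Student's two-sample t-test (equal variances):
H₀: μ₁ = μ₂
H₁: μ₁ ≠ μ₂
df = n₁ + n₂ - 2 = 34
Pooled variance s_p² = [(n₁-1)s₁² + (n₂-1)s₂²] / (n₁ + n₂ - 2) = [(15)(12.26²) + (19)(9.09²)] / 34 = 112.4867
SE = √(s_p²(1/n₁ + 1/n₂)) = √(112.4867 × (1/16 + 1/20)) = 3.5574
t = (x̄₁ - x̄₂) / SE = (54.32 - 49.23) / 3.5574 = 5.09 / 3.5574 = 1.431
p-value = 0.1616

Since p-value > α = 0.01, we fail to reject H₀.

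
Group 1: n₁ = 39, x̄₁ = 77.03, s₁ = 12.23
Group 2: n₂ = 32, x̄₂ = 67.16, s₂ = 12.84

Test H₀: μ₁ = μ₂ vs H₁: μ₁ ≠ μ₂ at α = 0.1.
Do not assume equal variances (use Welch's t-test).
Welch's two-sample t-test:
H₀: μ₁ = μ₂
H₁: μ₁ ≠ μ₂
s₁²/n₁ = 12.23²/39 = 3.8352,  s₂²/n₂ = 12.84²/32 = 5.1521
SE = √(s₁²/n₁ + s₂²/n₂) = √(3.8352 + 5.1521) = 2.9979
df (Welch-Satterthwaite) = (s₁²/n₁ + s₂²/n₂)² / [(s₁²/n₁)²/(n₁-1) + (s₂²/n₂)²/(n₂-1)] ≈ 64.96
t = (x̄₁ - x̄₂) / SE = (77.03 - 67.16) / 2.9979 = 9.87 / 2.9979 = 3.292
p-value = 0.0016

Since p-value < α = 0.1, we reject H₀.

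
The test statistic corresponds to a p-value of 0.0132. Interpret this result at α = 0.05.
Since p = 0.0132 < α = 0.05, reject H₀.
There is sufficient evidence to reject the null hypothesis; the result is statistically significant at the 0.05 level.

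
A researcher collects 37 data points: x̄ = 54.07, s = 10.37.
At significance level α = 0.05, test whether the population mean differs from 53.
One-sample t-test:
H₀: μ = 53
H₁: μ ≠ 53
df = n - 1 = 36
t = (x̄ - μ₀) / (s/√n) = (54.07 - 53) / (10.37/√37) = 0.628
p-value = 0.5342

Since p-value > α = 0.05, we fail to reject H₀.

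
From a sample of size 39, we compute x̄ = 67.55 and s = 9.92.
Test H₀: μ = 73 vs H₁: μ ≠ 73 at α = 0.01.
One-sample t-test:
H₀: μ = 73
H₁: μ ≠ 73
df = n - 1 = 38
t = (x̄ - μ₀) / (s/√n) = (67.55 - 73) / (9.92/√39) = -3.431
p-value = 0.0015

Since p-value < α = 0.01, we reject H₀.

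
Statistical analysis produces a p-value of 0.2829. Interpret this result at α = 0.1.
Since p = 0.2829 > α = 0.1, fail to reject H₀.
There is insufficient evidence to reject the null hypothesis; the result is not statistically significant at the 0.1 level.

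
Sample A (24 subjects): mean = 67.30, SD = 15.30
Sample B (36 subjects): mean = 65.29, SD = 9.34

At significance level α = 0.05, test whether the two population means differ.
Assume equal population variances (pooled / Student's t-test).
Student's two-sample t-test (equal variances):
H₀: μ₁ = μ₂
H₁: μ₁ ≠ μ₂
df = n₁ + n₂ - 2 = 58
Pooled variance s_p² = [(n₁-1)s₁² + (n₂-1)s₂²] / (n₁ + n₂ - 2) = [(23)(15.30²) + (35)(9.34²)] / 58 = 145.4710
SE = √(s_p²(1/n₁ + 1/n₂)) = √(145.4710 × (1/24 + 1/36)) = 3.1784
t = (x̄₁ - x̄₂) / SE = (67.30 - 65.29) / 3.1784 = 2.01 / 3.1784 = 0.632
p-value = 0.5296

Since p-value > α = 0.05, we fail to reject H₀.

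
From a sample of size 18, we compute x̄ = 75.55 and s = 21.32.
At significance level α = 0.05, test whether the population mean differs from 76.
One-sample t-test:
H₀: μ = 76
H₁: μ ≠ 76
df = n - 1 = 17
t = (x̄ - μ₀) / (s/√n) = (75.55 - 76) / (21.32/√18) = -0.090
p-value = 0.9297

Since p-value > α = 0.05, we fail to reject H₀.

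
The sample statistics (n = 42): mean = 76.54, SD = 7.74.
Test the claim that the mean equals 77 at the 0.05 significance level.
One-sample t-test:
H₀: μ = 77
H₁: μ ≠ 77
df = n - 1 = 41
t = (x̄ - μ₀) / (s/√n) = (76.54 - 77) / (7.74/√42) = -0.385
p-value = 0.7021

Since p-value > α = 0.05, we fail to reject H₀.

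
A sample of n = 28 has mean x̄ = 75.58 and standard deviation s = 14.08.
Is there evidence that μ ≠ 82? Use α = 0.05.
One-sample t-test:
H₀: μ = 82
H₁: μ ≠ 82
df = n - 1 = 27
t = (x̄ - μ₀) / (s/√n) = (75.58 - 82) / (14.08/√28) = -2.413
p-value = 0.0229

Since p-value < α = 0.05, we reject H₀.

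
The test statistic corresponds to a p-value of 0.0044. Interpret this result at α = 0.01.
Since p = 0.0044 < α = 0.01, reject H₀.
There is sufficient evidence to reject the null hypothesis; the result is statistically significant at the 0.01 level.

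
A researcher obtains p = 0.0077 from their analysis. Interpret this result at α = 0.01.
Since p = 0.0077 < α = 0.01, reject H₀.
There is sufficient evidence to reject the null hypothesis; the result is statistically significant at the 0.01 level.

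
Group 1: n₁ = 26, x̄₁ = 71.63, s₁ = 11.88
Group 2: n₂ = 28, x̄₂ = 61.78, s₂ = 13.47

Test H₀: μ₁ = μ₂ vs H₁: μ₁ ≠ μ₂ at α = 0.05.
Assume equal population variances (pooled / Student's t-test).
Student's two-sample t-test (equal variances):
H₀: μ₁ = μ₂
H₁: μ₁ ≠ μ₂
df = n₁ + n₂ - 2 = 52
Pooled variance s_p² = [(n₁-1)s₁² + (n₂-1)s₂²] / (n₁ + n₂ - 2) = [(25)(11.88²) + (27)(13.47²)] / 52 = 162.0628
SE = √(s_p²(1/n₁ + 1/n₂)) = √(162.0628 × (1/26 + 1/28)) = 3.4672
t = (x̄₁ - x̄₂) / SE = (71.63 - 61.78) / 3.4672 = 9.85 / 3.4672 = 2.841
p-value = 0.0064

Since p-value < α = 0.05, we reject H₀.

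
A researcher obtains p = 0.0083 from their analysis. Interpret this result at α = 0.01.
Since p = 0.0083 < α = 0.01, reject H₀.
There is sufficient evidence to reject the null hypothesis; the result is statistically significant at the 0.01 level.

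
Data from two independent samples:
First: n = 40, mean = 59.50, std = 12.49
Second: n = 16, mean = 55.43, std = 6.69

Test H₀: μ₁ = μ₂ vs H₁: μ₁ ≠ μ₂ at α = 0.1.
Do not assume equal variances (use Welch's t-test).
Welch's two-sample t-test:
H₀: μ₁ = μ₂
H₁: μ₁ ≠ μ₂
s₁²/n₁ = 12.49²/40 = 3.9000,  s₂²/n₂ = 6.69²/16 = 2.7973
SE = √(s₁²/n₁ + s₂²/n₂) = √(3.9000 + 2.7973) = 2.5879
df (Welch-Satterthwaite) = (s₁²/n₁ + s₂²/n₂)² / [(s₁²/n₁)²/(n₁-1) + (s₂²/n₂)²/(n₂-1)] ≈ 49.20
t = (x̄₁ - x̄₂) / SE = (59.50 - 55.43) / 2.5879 = 4.07 / 2.5879 = 1.573
p-value = 0.1222

Since p-value > α = 0.1, we fail to reject H₀.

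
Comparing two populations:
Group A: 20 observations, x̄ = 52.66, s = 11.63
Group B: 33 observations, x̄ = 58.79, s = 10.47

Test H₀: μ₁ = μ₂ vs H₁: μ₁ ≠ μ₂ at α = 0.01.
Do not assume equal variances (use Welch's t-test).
Welch's two-sample t-test:
H₀: μ₁ = μ₂
H₁: μ₁ ≠ μ₂
s₁²/n₁ = 11.63²/20 = 6.7628,  s₂²/n₂ = 10.47²/33 = 3.3218
SE = √(s₁²/n₁ + s₂²/n₂) = √(6.7628 + 3.3218) = 3.1756
df (Welch-Satterthwaite) = (s₁²/n₁ + s₂²/n₂)² / [(s₁²/n₁)²/(n₁-1) + (s₂²/n₂)²/(n₂-1)] ≈ 36.96
t = (x̄₁ - x̄₂) / SE = (52.66 - 58.79) / 3.1756 = -6.13 / 3.1756 = -1.930
p-value = 0.0613

Since p-value > α = 0.01, we fail to reject H₀.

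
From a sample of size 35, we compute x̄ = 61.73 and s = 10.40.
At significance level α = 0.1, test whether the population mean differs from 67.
One-sample t-test:
H₀: μ = 67
H₁: μ ≠ 67
df = n - 1 = 34
t = (x̄ - μ₀) / (s/√n) = (61.73 - 67) / (10.40/√35) = -2.998
p-value = 0.0051

Since p-value < α = 0.1, we reject H₀.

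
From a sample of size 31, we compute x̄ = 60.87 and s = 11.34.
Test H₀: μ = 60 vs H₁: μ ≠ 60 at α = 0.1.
One-sample t-test:
H₀: μ = 60
H₁: μ ≠ 60
df = n - 1 = 30
t = (x̄ - μ₀) / (s/√n) = (60.87 - 60) / (11.34/√31) = 0.427
p-value = 0.6723

Since p-value > α = 0.1, we fail to reject H₀.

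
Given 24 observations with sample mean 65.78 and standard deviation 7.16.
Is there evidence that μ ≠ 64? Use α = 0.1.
One-sample t-test:
H₀: μ = 64
H₁: μ ≠ 64
df = n - 1 = 23
t = (x̄ - μ₀) / (s/√n) = (65.78 - 64) / (7.16/√24) = 1.218
p-value = 0.2356

Since p-value > α = 0.1, we fail to reject H₀.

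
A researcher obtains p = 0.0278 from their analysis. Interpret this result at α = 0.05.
Since p = 0.0278 < α = 0.05, reject H₀.
There is sufficient evidence to reject the null hypothesis; the result is statistically significant at the 0.05 level.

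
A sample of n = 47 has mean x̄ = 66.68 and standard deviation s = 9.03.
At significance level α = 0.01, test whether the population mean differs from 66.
One-sample t-test:
H₀: μ = 66
H₁: μ ≠ 66
df = n - 1 = 46
t = (x̄ - μ₀) / (s/√n) = (66.68 - 66) / (9.03/√47) = 0.516
p-value = 0.6081

Since p-value > α = 0.01, we fail to reject H₀.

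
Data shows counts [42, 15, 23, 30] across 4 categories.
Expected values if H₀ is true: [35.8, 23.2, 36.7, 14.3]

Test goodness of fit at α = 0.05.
Chi-square goodness of fit test:
H₀: observed counts match expected distribution
H₁: observed counts differ from expected distribution
df = k - 1 = 3
χ² = Σ(O - E)²/E
   = (42 - 35.8)²/35.8 + (15 - 23.2)²/23.2 + (23 - 36.7)²/36.7 + (30 - 14.3)²/14.3
   = 1.074 + 2.898 + 5.114 + 17.237
   = 26.32
p-value < 0.0001

Since p-value < α = 0.05, we reject H₀.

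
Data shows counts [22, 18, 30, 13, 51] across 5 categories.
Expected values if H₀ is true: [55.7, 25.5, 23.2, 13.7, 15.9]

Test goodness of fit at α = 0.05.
Chi-square goodness of fit test:
H₀: observed counts match expected distribution
H₁: observed counts differ from expected distribution
df = k - 1 = 4
χ² = Σ(O - E)²/E
   = (22 - 55.7)²/55.7 + (18 - 25.5)²/25.5 + (30 - 23.2)²/23.2 + (13 - 13.7)²/13.7 + (51 - 15.9)²/15.9
   = 20.389 + 2.206 + 1.993 + 0.036 + 77.485
   = 102.11
p-value < 0.0001

Since p-value < α = 0.05, we reject H₀.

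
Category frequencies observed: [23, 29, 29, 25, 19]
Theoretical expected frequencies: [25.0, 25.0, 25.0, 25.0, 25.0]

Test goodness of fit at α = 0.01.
Chi-square goodness of fit test:
H₀: observed counts match expected distribution
H₁: observed counts differ from expected distribution
df = k - 1 = 4
χ² = Σ(O - E)²/E
   = (23 - 25.0)²/25.0 + (29 - 25.0)²/25.0 + (29 - 25.0)²/25.0 + (25 - 25.0)²/25.0 + (19 - 25.0)²/25.0
   = 0.160 + 0.640 + 0.640 + 0.000 + 1.440
   = 2.88
p-value = 0.5781

Since p-value > α = 0.01, we fail to reject H₀.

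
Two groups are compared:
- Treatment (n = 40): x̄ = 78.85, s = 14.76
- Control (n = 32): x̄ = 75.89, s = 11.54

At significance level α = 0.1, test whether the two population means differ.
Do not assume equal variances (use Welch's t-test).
Welch's two-sample t-test:
H₀: μ₁ = μ₂
H₁: μ₁ ≠ μ₂
s₁²/n₁ = 14.76²/40 = 5.4464,  s₂²/n₂ = 11.54²/32 = 4.1616
SE = √(s₁²/n₁ + s₂²/n₂) = √(5.4464 + 4.1616) = 3.0997
df (Welch-Satterthwaite) = (s₁²/n₁ + s₂²/n₂)² / [(s₁²/n₁)²/(n₁-1) + (s₂²/n₂)²/(n₂-1)] ≈ 69.97
t = (x̄₁ - x̄₂) / SE = (78.85 - 75.89) / 3.0997 = 2.96 / 3.0997 = 0.955
p-value = 0.3429

Since p-value > α = 0.1, we fail to reject H₀.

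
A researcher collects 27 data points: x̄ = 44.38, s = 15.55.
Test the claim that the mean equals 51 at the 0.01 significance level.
One-sample t-test:
H₀: μ = 51
H₁: μ ≠ 51
df = n - 1 = 26
t = (x̄ - μ₀) / (s/√n) = (44.38 - 51) / (15.55/√27) = -2.212
p-value = 0.0359

Since p-value > α = 0.01, we fail to reject H₀.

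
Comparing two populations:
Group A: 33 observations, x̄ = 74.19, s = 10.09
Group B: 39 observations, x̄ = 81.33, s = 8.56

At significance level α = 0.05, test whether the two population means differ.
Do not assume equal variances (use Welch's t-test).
Welch's two-sample t-test:
H₀: μ₁ = μ₂
H₁: μ₁ ≠ μ₂
s₁²/n₁ = 10.09²/33 = 3.0851,  s₂²/n₂ = 8.56²/39 = 1.8788
SE = √(s₁²/n₁ + s₂²/n₂) = √(3.0851 + 1.8788) = 2.2280
df (Welch-Satterthwaite) = (s₁²/n₁ + s₂²/n₂)² / [(s₁²/n₁)²/(n₁-1) + (s₂²/n₂)²/(n₂-1)] ≈ 63.13
t = (x̄₁ - x̄₂) / SE = (74.19 - 81.33) / 2.2280 = -7.14 / 2.2280 = -3.205
p-value = 0.0021

Since p-value < α = 0.05, we reject H₀.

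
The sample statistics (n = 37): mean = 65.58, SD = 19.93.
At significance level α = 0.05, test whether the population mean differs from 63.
One-sample t-test:
H₀: μ = 63
H₁: μ ≠ 63
df = n - 1 = 36
t = (x̄ - μ₀) / (s/√n) = (65.58 - 63) / (19.93/√37) = 0.787
p-value = 0.4362

Since p-value > α = 0.05, we fail to reject H₀.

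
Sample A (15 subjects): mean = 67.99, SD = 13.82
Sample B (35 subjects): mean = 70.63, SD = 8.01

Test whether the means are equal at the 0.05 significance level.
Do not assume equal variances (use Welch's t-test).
Welch's two-sample t-test:
H₀: μ₁ = μ₂
H₁: μ₁ ≠ μ₂
s₁²/n₁ = 13.82²/15 = 12.7328,  s₂²/n₂ = 8.01²/35 = 1.8331
SE = √(s₁²/n₁ + s₂²/n₂) = √(12.7328 + 1.8331) = 3.8165
df (Welch-Satterthwaite) = (s₁²/n₁ + s₂²/n₂)² / [(s₁²/n₁)²/(n₁-1) + (s₂²/n₂)²/(n₂-1)] ≈ 18.17
t = (x̄₁ - x̄₂) / SE = (67.99 - 70.63) / 3.8165 = -2.64 / 3.8165 = -0.692
p-value = 0.4979

Since p-value > α = 0.05, we fail to reject H₀.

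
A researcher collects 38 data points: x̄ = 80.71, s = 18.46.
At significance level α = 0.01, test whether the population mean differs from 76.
One-sample t-test:
H₀: μ = 76
H₁: μ ≠ 76
df = n - 1 = 37
t = (x̄ - μ₀) / (s/√n) = (80.71 - 76) / (18.46/√38) = 1.573
p-value = 0.1243

Since p-value > α = 0.01, we fail to reject H₀.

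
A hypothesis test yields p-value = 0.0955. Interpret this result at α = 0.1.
Since p = 0.0955 < α = 0.1, reject H₀.
There is sufficient evidence to reject the null hypothesis; the result is statistically significant at the 0.1 level.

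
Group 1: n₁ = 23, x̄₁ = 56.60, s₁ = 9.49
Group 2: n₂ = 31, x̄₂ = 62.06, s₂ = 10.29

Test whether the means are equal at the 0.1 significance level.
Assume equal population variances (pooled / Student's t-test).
Student's two-sample t-test (equal variances):
H₀: μ₁ = μ₂
H₁: μ₁ ≠ μ₂
df = n₁ + n₂ - 2 = 52
Pooled variance s_p² = [(n₁-1)s₁² + (n₂-1)s₂²] / (n₁ + n₂ - 2) = [(22)(9.49²) + (30)(10.29²)] / 52 = 99.1893
SE = √(s_p²(1/n₁ + 1/n₂)) = √(99.1893 × (1/23 + 1/31)) = 2.7408
t = (x̄₁ - x̄₂) / SE = (56.60 - 62.06) / 2.7408 = -5.46 / 2.7408 = -1.992
p-value = 0.0516

Since p-value < α = 0.1, we reject H₀.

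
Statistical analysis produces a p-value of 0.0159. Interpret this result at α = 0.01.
Since p = 0.0159 > α = 0.01, fail to reject H₀.
There is insufficient evidence to reject the null hypothesis; the result is not statistically significant at the 0.01 level.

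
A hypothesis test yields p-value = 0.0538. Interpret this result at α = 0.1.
Since p = 0.0538 < α = 0.1, reject H₀.
There is sufficient evidence to reject the null hypothesis; the result is statistically significant at the 0.1 level.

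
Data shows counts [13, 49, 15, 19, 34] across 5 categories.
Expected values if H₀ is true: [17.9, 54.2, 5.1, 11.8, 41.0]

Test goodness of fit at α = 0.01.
Chi-square goodness of fit test:
H₀: observed counts match expected distribution
H₁: observed counts differ from expected distribution
df = k - 1 = 4
χ² = Σ(O - E)²/E
   = (13 - 17.9)²/17.9 + (49 - 54.2)²/54.2 + (15 - 5.1)²/5.1 + (19 - 11.8)²/11.8 + (34 - 41.0)²/41.0
   = 1.341 + 0.499 + 19.218 + 4.393 + 1.195
   = 26.65
p-value < 0.0001

Since p-value < α = 0.01, we reject H₀.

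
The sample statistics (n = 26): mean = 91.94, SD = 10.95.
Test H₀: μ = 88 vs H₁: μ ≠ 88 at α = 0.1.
One-sample t-test:
H₀: μ = 88
H₁: μ ≠ 88
df = n - 1 = 25
t = (x̄ - μ₀) / (s/√n) = (91.94 - 88) / (10.95/√26) = 1.835
p-value = 0.0785

Since p-value < α = 0.1, we reject H₀.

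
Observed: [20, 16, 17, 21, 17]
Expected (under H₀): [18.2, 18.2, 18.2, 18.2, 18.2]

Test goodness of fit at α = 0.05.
Chi-square goodness of fit test:
H₀: observed counts match expected distribution
H₁: observed counts differ from expected distribution
df = k - 1 = 4
χ² = Σ(O - E)²/E
   = (20 - 18.2)²/18.2 + (16 - 18.2)²/18.2 + (17 - 18.2)²/18.2 + (21 - 18.2)²/18.2 + (17 - 18.2)²/18.2
   = 0.178 + 0.266 + 0.079 + 0.431 + 0.079
   = 1.03
p-value = 0.9048

Since p-value > α = 0.05, we fail to reject H₀.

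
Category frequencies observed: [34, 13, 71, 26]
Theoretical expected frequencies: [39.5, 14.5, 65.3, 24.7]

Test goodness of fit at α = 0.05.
Chi-square goodness of fit test:
H₀: observed counts match expected distribution
H₁: observed counts differ from expected distribution
df = k - 1 = 3
χ² = Σ(O - E)²/E
   = (34 - 39.5)²/39.5 + (13 - 14.5)²/14.5 + (71 - 65.3)²/65.3 + (26 - 24.7)²/24.7
   = 0.766 + 0.155 + 0.498 + 0.068
   = 1.49
p-value = 0.6853

Since p-value > α = 0.05, we fail to reject H₀.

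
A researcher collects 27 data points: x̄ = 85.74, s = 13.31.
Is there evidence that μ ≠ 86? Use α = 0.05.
One-sample t-test:
H₀: μ = 86
H₁: μ ≠ 86
df = n - 1 = 26
t = (x̄ - μ₀) / (s/√n) = (85.74 - 86) / (13.31/√27) = -0.102
p-value = 0.9199

Since p-value > α = 0.05, we fail to reject H₀.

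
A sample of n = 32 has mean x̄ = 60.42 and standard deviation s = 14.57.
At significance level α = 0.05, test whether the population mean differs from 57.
One-sample t-test:
H₀: μ = 57
H₁: μ ≠ 57
df = n - 1 = 31
t = (x̄ - μ₀) / (s/√n) = (60.42 - 57) / (14.57/√32) = 1.328
p-value = 0.1939

Since p-value > α = 0.05, we fail to reject H₀.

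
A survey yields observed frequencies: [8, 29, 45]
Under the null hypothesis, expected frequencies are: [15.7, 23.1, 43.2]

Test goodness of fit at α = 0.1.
Chi-square goodness of fit test:
H₀: observed counts match expected distribution
H₁: observed counts differ from expected distribution
df = k - 1 = 2
χ² = Σ(O - E)²/E
   = (8 - 15.7)²/15.7 + (29 - 23.1)²/23.1 + (45 - 43.2)²/43.2
   = 3.776 + 1.507 + 0.075
   = 5.36
p-value = 0.0686

Since p-value < α = 0.1, we reject H₀.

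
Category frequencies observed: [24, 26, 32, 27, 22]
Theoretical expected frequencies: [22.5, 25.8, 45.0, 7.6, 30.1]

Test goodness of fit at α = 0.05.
Chi-square goodness of fit test:
H₀: observed counts match expected distribution
H₁: observed counts differ from expected distribution
df = k - 1 = 4
χ² = Σ(O - E)²/E
   = (24 - 22.5)²/22.5 + (26 - 25.8)²/25.8 + (32 - 45.0)²/45.0 + (27 - 7.6)²/7.6 + (22 - 30.1)²/30.1
   = 0.100 + 0.002 + 3.756 + 49.521 + 2.180
   = 55.56
p-value < 0.0001

Since p-value < α = 0.05, we reject H₀.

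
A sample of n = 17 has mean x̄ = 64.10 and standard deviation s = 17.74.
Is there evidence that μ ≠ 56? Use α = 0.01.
One-sample t-test:
H₀: μ = 56
H₁: μ ≠ 56
df = n - 1 = 16
t = (x̄ - μ₀) / (s/√n) = (64.10 - 56) / (17.74/√17) = 1.883
p-value = 0.0781

Since p-value > α = 0.01, we fail to reject H₀.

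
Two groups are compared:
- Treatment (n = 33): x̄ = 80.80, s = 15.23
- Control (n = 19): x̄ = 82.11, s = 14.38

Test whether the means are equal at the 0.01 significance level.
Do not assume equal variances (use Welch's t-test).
Welch's two-sample t-test:
H₀: μ₁ = μ₂
H₁: μ₁ ≠ μ₂
s₁²/n₁ = 15.23²/33 = 7.0289,  s₂²/n₂ = 14.38²/19 = 10.8834
SE = √(s₁²/n₁ + s₂²/n₂) = √(7.0289 + 10.8834) = 4.2323
df (Welch-Satterthwaite) = (s₁²/n₁ + s₂²/n₂)² / [(s₁²/n₁)²/(n₁-1) + (s₂²/n₂)²/(n₂-1)] ≈ 39.49
t = (x̄₁ - x̄₂) / SE = (80.80 - 82.11) / 4.2323 = -1.31 / 4.2323 = -0.310
p-value = 0.7585

Since p-value > α = 0.01, we fail to reject H₀.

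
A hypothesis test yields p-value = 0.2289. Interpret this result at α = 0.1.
Since p = 0.2289 > α = 0.1, fail to reject H₀.
There is insufficient evidence to reject the null hypothesis; the result is not statistically significant at the 0.1 level.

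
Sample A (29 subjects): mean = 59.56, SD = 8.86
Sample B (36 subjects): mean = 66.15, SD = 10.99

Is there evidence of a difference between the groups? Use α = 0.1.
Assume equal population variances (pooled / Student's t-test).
Student's two-sample t-test (equal variances):
H₀: μ₁ = μ₂
H₁: μ₁ ≠ μ₂
df = n₁ + n₂ - 2 = 63
Pooled variance s_p² = [(n₁-1)s₁² + (n₂-1)s₂²] / (n₁ + n₂ - 2) = [(28)(8.86²) + (35)(10.99²)] / 63 = 101.9888
SE = √(s_p²(1/n₁ + 1/n₂)) = √(101.9888 × (1/29 + 1/36)) = 2.5199
t = (x̄₁ - x̄₂) / SE = (59.56 - 66.15) / 2.5199 = -6.59 / 2.5199 = -2.615
p-value = 0.0111

Since p-value < α = 0.1, we reject H₀.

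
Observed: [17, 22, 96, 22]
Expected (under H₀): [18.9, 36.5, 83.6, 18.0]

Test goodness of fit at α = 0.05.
Chi-square goodness of fit test:
H₀: observed counts match expected distribution
H₁: observed counts differ from expected distribution
df = k - 1 = 3
χ² = Σ(O - E)²/E
   = (17 - 18.9)²/18.9 + (22 - 36.5)²/36.5 + (96 - 83.6)²/83.6 + (22 - 18.0)²/18.0
   = 0.191 + 5.760 + 1.839 + 0.889
   = 8.68
p-value = 0.0339

Since p-value < α = 0.05, we reject H₀.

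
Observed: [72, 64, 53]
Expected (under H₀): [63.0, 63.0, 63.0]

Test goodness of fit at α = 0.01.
Chi-square goodness of fit test:
H₀: observed counts match expected distribution
H₁: observed counts differ from expected distribution
df = k - 1 = 2
χ² = Σ(O - E)²/E
   = (72 - 63.0)²/63.0 + (64 - 63.0)²/63.0 + (53 - 63.0)²/63.0
   = 1.286 + 0.016 + 1.587
   = 2.89
p-value = 0.2359

Since p-value > α = 0.01, we fail to reject H₀.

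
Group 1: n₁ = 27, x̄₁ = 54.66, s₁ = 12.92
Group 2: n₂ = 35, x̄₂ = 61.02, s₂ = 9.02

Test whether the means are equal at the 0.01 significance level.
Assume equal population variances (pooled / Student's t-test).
Student's two-sample t-test (equal variances):
H₀: μ₁ = μ₂
H₁: μ₁ ≠ μ₂
df = n₁ + n₂ - 2 = 60
Pooled variance s_p² = [(n₁-1)s₁² + (n₂-1)s₂²] / (n₁ + n₂ - 2) = [(26)(12.92²) + (34)(9.02²)] / 60 = 118.4390
SE = √(s_p²(1/n₁ + 1/n₂)) = √(118.4390 × (1/27 + 1/35)) = 2.7876
t = (x̄₁ - x̄₂) / SE = (54.66 - 61.02) / 2.7876 = -6.36 / 2.7876 = -2.282
p-value = 0.0261

Since p-value > α = 0.01, we fail to reject H₀.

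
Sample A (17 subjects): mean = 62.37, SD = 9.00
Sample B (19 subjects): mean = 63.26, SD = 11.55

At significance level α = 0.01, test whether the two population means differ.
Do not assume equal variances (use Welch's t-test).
Welch's two-sample t-test:
H₀: μ₁ = μ₂
H₁: μ₁ ≠ μ₂
s₁²/n₁ = 9.00²/17 = 4.7647,  s₂²/n₂ = 11.55²/19 = 7.0212
SE = √(s₁²/n₁ + s₂²/n₂) = √(4.7647 + 7.0212) = 3.4331
df (Welch-Satterthwaite) = (s₁²/n₁ + s₂²/n₂)² / [(s₁²/n₁)²/(n₁-1) + (s₂²/n₂)²/(n₂-1)] ≈ 33.41
t = (x̄₁ - x̄₂) / SE = (62.37 - 63.26) / 3.4331 = -0.89 / 3.4331 = -0.259
p-value = 0.7970

Since p-value > α = 0.01, we fail to reject H₀.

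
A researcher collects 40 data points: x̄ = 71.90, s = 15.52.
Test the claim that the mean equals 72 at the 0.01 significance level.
One-sample t-test:
H₀: μ = 72
H₁: μ ≠ 72
df = n - 1 = 39
t = (x̄ - μ₀) / (s/√n) = (71.90 - 72) / (15.52/√40) = -0.041
p-value = 0.9677

Since p-value > α = 0.01, we fail to reject H₀.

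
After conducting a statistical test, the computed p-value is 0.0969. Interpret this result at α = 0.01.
Since p = 0.0969 > α = 0.01, fail to reject H₀.
There is insufficient evidence to reject the null hypothesis; the result is not statistically significant at the 0.01 level.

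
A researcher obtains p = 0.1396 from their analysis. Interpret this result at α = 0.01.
Since p = 0.1396 > α = 0.01, fail to reject H₀.
There is insufficient evidence to reject the null hypothesis; the result is not statistically significant at the 0.01 level.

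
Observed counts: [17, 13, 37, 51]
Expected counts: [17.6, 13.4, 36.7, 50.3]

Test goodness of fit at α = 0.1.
Chi-square goodness of fit test:
H₀: observed counts match expected distribution
H₁: observed counts differ from expected distribution
df = k - 1 = 3
χ² = Σ(O - E)²/E
   = (17 - 17.6)²/17.6 + (13 - 13.4)²/13.4 + (37 - 36.7)²/36.7 + (51 - 50.3)²/50.3
   = 0.020 + 0.012 + 0.002 + 0.010
   = 0.04
p-value = 0.9975

Since p-value > α = 0.1, we fail to reject H₀.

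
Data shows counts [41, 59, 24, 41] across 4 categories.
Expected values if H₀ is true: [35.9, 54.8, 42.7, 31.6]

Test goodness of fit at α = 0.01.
Chi-square goodness of fit test:
H₀: observed counts match expected distribution
H₁: observed counts differ from expected distribution
df = k - 1 = 3
χ² = Σ(O - E)²/E
   = (41 - 35.9)²/35.9 + (59 - 54.8)²/54.8 + (24 - 42.7)²/42.7 + (41 - 31.6)²/31.6
   = 0.725 + 0.322 + 8.189 + 2.796
   = 12.03
p-value = 0.0073

Since p-value < α = 0.01, we reject H₀.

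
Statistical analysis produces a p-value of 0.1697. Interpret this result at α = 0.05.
Since p = 0.1697 > α = 0.05, fail to reject H₀.
There is insufficient evidence to reject the null hypothesis; the result is not statistically significant at the 0.05 level.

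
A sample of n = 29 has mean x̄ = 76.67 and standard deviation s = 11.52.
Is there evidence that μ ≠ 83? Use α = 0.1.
One-sample t-test:
H₀: μ = 83
H₁: μ ≠ 83
df = n - 1 = 28
t = (x̄ - μ₀) / (s/√n) = (76.67 - 83) / (11.52/√29) = -2.959
p-value = 0.0062

Since p-value < α = 0.1, we reject H₀.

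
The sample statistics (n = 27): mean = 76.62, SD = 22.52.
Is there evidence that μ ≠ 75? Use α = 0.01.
One-sample t-test:
H₀: μ = 75
H₁: μ ≠ 75
df = n - 1 = 26
t = (x̄ - μ₀) / (s/√n) = (76.62 - 75) / (22.52/√27) = 0.374
p-value = 0.7116

Since p-value > α = 0.01, we fail to reject H₀.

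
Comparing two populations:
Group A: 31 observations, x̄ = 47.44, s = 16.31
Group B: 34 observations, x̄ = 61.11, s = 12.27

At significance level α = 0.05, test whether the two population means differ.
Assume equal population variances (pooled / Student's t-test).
Student's two-sample t-test (equal variances):
H₀: μ₁ = μ₂
H₁: μ₁ ≠ μ₂
df = n₁ + n₂ - 2 = 63
Pooled variance s_p² = [(n₁-1)s₁² + (n₂-1)s₂²] / (n₁ + n₂ - 2) = [(30)(16.31²) + (33)(12.27²)] / 63 = 205.5354
SE = √(s_p²(1/n₁ + 1/n₂)) = √(205.5354 × (1/31 + 1/34)) = 3.5602
t = (x̄₁ - x̄₂) / SE = (47.44 - 61.11) / 3.5602 = -13.67 / 3.5602 = -3.840
p-value = 0.0003

Since p-value < α = 0.05, we reject H₀.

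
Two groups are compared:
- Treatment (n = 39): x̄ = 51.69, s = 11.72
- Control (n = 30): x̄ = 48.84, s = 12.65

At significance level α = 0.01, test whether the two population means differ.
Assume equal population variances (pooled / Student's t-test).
Student's two-sample t-test (equal variances):
H₀: μ₁ = μ₂
H₁: μ₁ ≠ μ₂
df = n₁ + n₂ - 2 = 67
Pooled variance s_p² = [(n₁-1)s₁² + (n₂-1)s₂²] / (n₁ + n₂ - 2) = [(38)(11.72²) + (29)(12.65²)] / 67 = 147.1682
SE = √(s_p²(1/n₁ + 1/n₂)) = √(147.1682 × (1/39 + 1/30)) = 2.9460
t = (x̄₁ - x̄₂) / SE = (51.69 - 48.84) / 2.9460 = 2.85 / 2.9460 = 0.967
p-value = 0.3368

Since p-value > α = 0.01, we fail to reject H₀.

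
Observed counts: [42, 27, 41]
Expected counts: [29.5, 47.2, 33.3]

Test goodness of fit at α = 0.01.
Chi-square goodness of fit test:
H₀: observed counts match expected distribution
H₁: observed counts differ from expected distribution
df = k - 1 = 2
χ² = Σ(O - E)²/E
   = (42 - 29.5)²/29.5 + (27 - 47.2)²/47.2 + (41 - 33.3)²/33.3
   = 5.297 + 8.645 + 1.780
   = 15.72
p-value = 0.0004

Since p-value < α = 0.01, we reject H₀.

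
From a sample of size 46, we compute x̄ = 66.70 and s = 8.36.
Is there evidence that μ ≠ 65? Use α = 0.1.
One-sample t-test:
H₀: μ = 65
H₁: μ ≠ 65
df = n - 1 = 45
t = (x̄ - μ₀) / (s/√n) = (66.70 - 65) / (8.36/√46) = 1.379
p-value = 0.1747

Since p-value > α = 0.1, we fail to reject H₀.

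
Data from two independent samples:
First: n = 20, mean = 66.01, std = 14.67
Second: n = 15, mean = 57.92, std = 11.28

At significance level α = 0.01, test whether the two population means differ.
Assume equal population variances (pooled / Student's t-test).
Student's two-sample t-test (equal variances):
H₀: μ₁ = μ₂
H₁: μ₁ ≠ μ₂
df = n₁ + n₂ - 2 = 33
Pooled variance s_p² = [(n₁-1)s₁² + (n₂-1)s₂²] / (n₁ + n₂ - 2) = [(19)(14.67²) + (14)(11.28²)] / 33 = 177.8881
SE = √(s_p²(1/n₁ + 1/n₂)) = √(177.8881 × (1/20 + 1/15)) = 4.5556
t = (x̄₁ - x̄₂) / SE = (66.01 - 57.92) / 4.5556 = 8.09 / 4.5556 = 1.776
p-value = 0.0850

Since p-value > α = 0.01, we fail to reject H₀.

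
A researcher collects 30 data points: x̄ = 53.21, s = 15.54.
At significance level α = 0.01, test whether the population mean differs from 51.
One-sample t-test:
H₀: μ = 51
H₁: μ ≠ 51
df = n - 1 = 29
t = (x̄ - μ₀) / (s/√n) = (53.21 - 51) / (15.54/√30) = 0.779
p-value = 0.4423

Since p-value > α = 0.01, we fail to reject H₀.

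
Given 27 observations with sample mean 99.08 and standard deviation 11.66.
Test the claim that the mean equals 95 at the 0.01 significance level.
One-sample t-test:
H₀: μ = 95
H₁: μ ≠ 95
df = n - 1 = 26
t = (x̄ - μ₀) / (s/√n) = (99.08 - 95) / (11.66/√27) = 1.818
p-value = 0.0806

Since p-value > α = 0.01, we fail to reject H₀.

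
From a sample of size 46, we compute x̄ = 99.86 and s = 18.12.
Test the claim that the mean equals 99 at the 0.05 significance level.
One-sample t-test:
H₀: μ = 99
H₁: μ ≠ 99
df = n - 1 = 45
t = (x̄ - μ₀) / (s/√n) = (99.86 - 99) / (18.12/√46) = 0.322
p-value = 0.7490

Since p-value > α = 0.05, we fail to reject H₀.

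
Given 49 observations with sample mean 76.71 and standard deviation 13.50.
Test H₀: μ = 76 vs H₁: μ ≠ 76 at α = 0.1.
One-sample t-test:
H₀: μ = 76
H₁: μ ≠ 76
df = n - 1 = 48
t = (x̄ - μ₀) / (s/√n) = (76.71 - 76) / (13.50/√49) = 0.368
p-value = 0.7144

Since p-value > α = 0.1, we fail to reject H₀.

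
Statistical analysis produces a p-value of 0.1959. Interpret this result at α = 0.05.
Since p = 0.1959 > α = 0.05, fail to reject H₀.
There is insufficient evidence to reject the null hypothesis; the result is not statistically significant at the 0.05 level.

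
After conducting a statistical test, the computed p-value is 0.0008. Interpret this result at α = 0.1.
Since p = 0.0008 < α = 0.1, reject H₀.
There is sufficient evidence to reject the null hypothesis; the result is statistically significant at the 0.1 level.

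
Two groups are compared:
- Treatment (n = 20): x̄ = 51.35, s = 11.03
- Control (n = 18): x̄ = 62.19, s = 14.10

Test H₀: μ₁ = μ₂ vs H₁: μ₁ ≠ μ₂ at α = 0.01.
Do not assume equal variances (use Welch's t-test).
Welch's two-sample t-test:
H₀: μ₁ = μ₂
H₁: μ₁ ≠ μ₂
s₁²/n₁ = 11.03²/20 = 6.0830,  s₂²/n₂ = 14.10²/18 = 11.0450
SE = √(s₁²/n₁ + s₂²/n₂) = √(6.0830 + 11.0450) = 4.1386
df (Welch-Satterthwaite) = (s₁²/n₁ + s₂²/n₂)² / [(s₁²/n₁)²/(n₁-1) + (s₂²/n₂)²/(n₂-1)] ≈ 32.16
t = (x̄₁ - x̄₂) / SE = (51.35 - 62.19) / 4.1386 = -10.84 / 4.1386 = -2.619
p-value = 0.0133

Since p-value > α = 0.01, we fail to reject H₀.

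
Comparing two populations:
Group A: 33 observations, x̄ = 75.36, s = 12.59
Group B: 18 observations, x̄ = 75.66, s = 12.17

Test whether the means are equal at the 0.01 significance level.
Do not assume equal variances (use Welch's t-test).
Welch's two-sample t-test:
H₀: μ₁ = μ₂
H₁: μ₁ ≠ μ₂
s₁²/n₁ = 12.59²/33 = 4.8033,  s₂²/n₂ = 12.17²/18 = 8.2283
SE = √(s₁²/n₁ + s₂²/n₂) = √(4.8033 + 8.2283) = 3.6099
df (Welch-Satterthwaite) = (s₁²/n₁ + s₂²/n₂)² / [(s₁²/n₁)²/(n₁-1) + (s₂²/n₂)²/(n₂-1)] ≈ 36.10
t = (x̄₁ - x̄₂) / SE = (75.36 - 75.66) / 3.6099 = -0.30 / 3.6099 = -0.083
p-value = 0.9342

Since p-value > α = 0.01, we fail to reject H₀.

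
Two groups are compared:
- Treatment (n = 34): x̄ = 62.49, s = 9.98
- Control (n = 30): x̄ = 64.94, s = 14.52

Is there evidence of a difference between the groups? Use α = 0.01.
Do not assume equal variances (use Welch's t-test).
Welch's two-sample t-test:
H₀: μ₁ = μ₂
H₁: μ₁ ≠ μ₂
s₁²/n₁ = 9.98²/34 = 2.9294,  s₂²/n₂ = 14.52²/30 = 7.0277
SE = √(s₁²/n₁ + s₂²/n₂) = √(2.9294 + 7.0277) = 3.1555
df (Welch-Satterthwaite) = (s₁²/n₁ + s₂²/n₂)² / [(s₁²/n₁)²/(n₁-1) + (s₂²/n₂)²/(n₂-1)] ≈ 50.50
t = (x̄₁ - x̄₂) / SE = (62.49 - 64.94) / 3.1555 = -2.45 / 3.1555 = -0.776
p-value = 0.4411

Since p-value > α = 0.01, we fail to reject H₀.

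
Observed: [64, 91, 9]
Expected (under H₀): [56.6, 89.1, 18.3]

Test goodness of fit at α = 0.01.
Chi-square goodness of fit test:
H₀: observed counts match expected distribution
H₁: observed counts differ from expected distribution
df = k - 1 = 2
χ² = Σ(O - E)²/E
   = (64 - 56.6)²/56.6 + (91 - 89.1)²/89.1 + (9 - 18.3)²/18.3
   = 0.967 + 0.041 + 4.726
   = 5.73
p-value = 0.0569

Since p-value > α = 0.01, we fail to reject H₀.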